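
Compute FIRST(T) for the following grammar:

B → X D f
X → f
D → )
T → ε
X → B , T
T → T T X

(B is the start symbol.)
FIRST sets of the other non-terminals involved (by the same procedure, iterated to a fixed point):
  FIRST(X) = { 'f' }

From T → ε:
  - ε-production, so ε ∈ FIRST(T)
From T → T T X:
  - T is the symbol being defined: contributes nothing new
    T is nullable, so continue to the next symbol
  - T is the symbol being defined: contributes nothing new
    T is nullable, so continue to the next symbol
  - X is a non-terminal: add FIRST(X) \ {ε} = { 'f' }
    X is not nullable, so stop

Collecting: FIRST(T) = { 'f', ε }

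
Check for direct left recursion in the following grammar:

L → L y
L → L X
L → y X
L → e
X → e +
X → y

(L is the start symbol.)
Direct left recursion occurs when N → N α for some non-terminal N (the right-hand side begins with the left-hand side itself).

L → L y: LEFT RECURSIVE (starts with L)
L → L X: LEFT RECURSIVE (starts with L)
L → y X: starts with y
L → e: starts with e
X → e +: starts with e
X → y: starts with y

The grammar has direct left recursion on: L.

Answer: Yes, L is left-recursive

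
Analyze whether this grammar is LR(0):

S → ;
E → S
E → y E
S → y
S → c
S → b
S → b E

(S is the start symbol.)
Augment with S' → S and build the canonical LR(0) collection (I0 = CLOSURE({[S' → . S]}), then GOTO on every symbol after a dot until no new states appear). It has 10 states:
  I0: { [S → . ;], [S → . b E], [S → . b], [S → . c], [S → . y], [S' → . S] }  — shift
  I1: { [S → ; .] }  — reduce
  I2: { [S' → S .] }  — accept
  I3: { [E → . S], [E → . y E], [S → . ;], [S → . b E], [S → . b], [S → . c], [S → . y], [S → b . E], [S → b .] }  — shift, reduce
  I4: { [S → c .] }  — reduce
  I5: { [S → y .] }  — reduce
  I6: { [S → b E .] }  — reduce
  I7: { [E → S .] }  — reduce
  I8: { [E → . S], [E → . y E], [E → y . E], [S → . ;], [S → . b E], [S → . b], [S → . c], [S → . y], [S → y .] }  — shift, reduce
  I9: { [E → y E .] }  — reduce

Conflict in state I3:
  Shift-reduce conflict between [S → b .] and [E → . y E]
So the grammar is NOT LR(0).

Answer: No. Shift-reduce conflict between [S → b .] and [E → . y E]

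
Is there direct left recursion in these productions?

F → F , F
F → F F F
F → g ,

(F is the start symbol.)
Yes, F is left-recursive

Direct left recursion occurs when N → N α for some non-terminal N (the right-hand side begins with the left-hand side itself).

F → F , F: LEFT RECURSIVE (starts with F)
F → F F F: LEFT RECURSIVE (starts with F)
F → g ,: starts with g

The grammar has direct left recursion on: F.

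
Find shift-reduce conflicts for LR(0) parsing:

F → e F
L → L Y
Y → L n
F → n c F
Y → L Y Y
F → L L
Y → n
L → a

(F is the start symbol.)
A shift-reduce conflict occurs when an LR(0) state has both:
  - a complete (reduce) item [A → α .] (dot at the end), and
  - a shift item [B → β . c γ] (dot before a terminal).

Augment with F' → F and build the canonical LR(0) collection (I0 = CLOSURE({[F' → . F]}), then GOTO on every symbol after a dot until no new states appear). It has 16 states:
  I0: { [F → . L L], [F → . e F], [F → . n c F], [F' → . F], [L → . L Y], [L → . a] }  — shift
  I1: { [F' → F .] }  — accept
  I2: { [F → L . L], [L → . L Y], [L → . a], [L → L . Y], [Y → . L Y Y], [Y → . L n], [Y → . n] }  — shift
  I3: { [L → a .] }  — reduce
  I4: { [F → . L L], [F → . e F], [F → . n c F], [F → e . F], [L → . L Y], [L → . a] }  — shift
  I5: { [F → n . c F] }  — shift
  I6: { [F → . L L], [F → . e F], [F → . n c F], [F → n c . F], [L → . L Y], [L → . a] }  — shift
  I7: { [F → n c F .] }  — reduce
  I8: { [F → e F .] }  — reduce
  I9: { [F → L L .], [L → . L Y], [L → . a], [L → L . Y], [Y → . L Y Y], [Y → . L n], [Y → . n], [Y → L . Y Y], [Y → L . n] }  — shift, reduce
  I10: { [L → L Y .] }  — reduce
  I11: { [Y → n .] }  — reduce
  I12: { [L → . L Y], [L → . a], [L → L . Y], [Y → . L Y Y], [Y → . L n], [Y → . n], [Y → L . Y Y], [Y → L . n] }  — shift
  I13: { [L → . L Y], [L → . a], [L → L Y .], [Y → . L Y Y], [Y → . L n], [Y → . n], [Y → L Y . Y] }  — shift, reduce
  I14: { [Y → L n .], [Y → n .] }  — 2 reduces
  I15: { [Y → L Y Y .] }  — reduce

I9 contains reduce item [F → L L .] and shift items [L → . a], [Y → L . n], [Y → . n] — shift-reduce conflict.
I13 contains reduce item [L → L Y .] and shift items [L → . a], [Y → . n] — shift-reduce conflict.

Answer: Yes — I9: [F → L L .] vs [L → . a]; I13: [L → L Y .] vs [L → . a]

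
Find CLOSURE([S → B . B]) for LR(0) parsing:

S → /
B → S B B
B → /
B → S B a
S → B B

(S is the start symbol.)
To compute CLOSURE, for each item [A → α.Bβ] where B is a non-terminal, add [B → .γ] for all productions B → γ; repeat for the newly added items until nothing changes.

Start with: [S → B . B]
  [S → B . B] has the dot before B: add [B → . S B B], [B → . /], [B → . S B a]
  [B → . S B B] has the dot before S: add [S → . /], [S → . B B]
No further items can be added.

CLOSURE = { [B → . /], [B → . S B B], [B → . S B a], [S → . /], [S → . B B], [S → B . B] }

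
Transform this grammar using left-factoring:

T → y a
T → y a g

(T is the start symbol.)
Left-factoring transforms A → αβ₁ | αβ₂ into A → αA' and A' → β₁ | β₂
(α is the longest common prefix among the alternatives). Repeat until
no nonterminal has two alternatives with a common prefix.

Round 1: T has alternatives sharing prefix 'y a'. Introduce T': T → y a T'
  Add: T' → ε
  Add: T' → g

No remaining common prefixes — done.

Resulting grammar:
T → y a T'
T' → ε
T' → g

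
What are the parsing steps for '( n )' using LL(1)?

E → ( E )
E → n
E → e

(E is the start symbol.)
Stack is shown with the top on the left.

Stack    Input    Action
------------------------
E $      ( n ) $  output E → ( E )
( E ) $  ( n ) $  match '('
E ) $    n ) $    output E → n
n ) $    n ) $    match 'n'
) $      ) $      match ')'
$        $        accept

The string is accepted.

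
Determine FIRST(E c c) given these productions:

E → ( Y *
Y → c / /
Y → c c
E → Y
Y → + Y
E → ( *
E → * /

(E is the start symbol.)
{ '(', '*', '+', 'c' }

FIRST sets of the non-terminals involved (from the grammar, by fixed-point iteration):
  FIRST(E) = { '(', '*', '+', 'c' }

To compute FIRST(E c c), process the symbols left to right:
Symbol E is a non-terminal. Add FIRST(E) \ {ε} = { '(', '*', '+', 'c' }
E is not nullable (ε ∉ FIRST(E)), so stop here.
FIRST(E c c) = { '(', '*', '+', 'c' }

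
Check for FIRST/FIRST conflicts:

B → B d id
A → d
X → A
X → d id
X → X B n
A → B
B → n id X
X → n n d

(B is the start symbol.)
Yes. B → B d id / B → n id X on { 'n' }; X → A / X → d id on { 'd' }; X → A / X → X B n on { 'd', 'n' }; X → A / X → n n d on { 'n' }; X → d id / X → X B n on { 'd' }; X → X B n / X → n n d on { 'n' }

A FIRST/FIRST conflict occurs when two productions N → α and N → β for the same non-terminal have FIRST(α) ∩ FIRST(β) ≠ ∅ (with ε ∈ FIRST of a nullable right-hand side, so two nullable alternatives also conflict).

FIRST sets of the non-terminals at (or reachable through a nullable prefix from) the front of some alternative:
  FIRST(B) = { 'n' }
  FIRST(A) = { 'd', 'n' }
  FIRST(X) = { 'd', 'n' }

Productions for B:
  B → B d id: FIRST = { 'n' }
  B → n id X: FIRST = { 'n' }
Productions for A:
  A → d: FIRST = { 'd' }
  A → B: FIRST = { 'n' }
Productions for X:
  X → A: FIRST = { 'd', 'n' }
  X → d id: FIRST = { 'd' }
  X → X B n: FIRST = { 'd', 'n' }
  X → n n d: FIRST = { 'n' }

Conflict for B: B → B d id and B → n id X
  Overlap: { 'n' }
Conflict for X: X → A and X → d id
  Overlap: { 'd' }
Conflict for X: X → A and X → X B n
  Overlap: { 'd', 'n' }
Conflict for X: X → A and X → n n d
  Overlap: { 'n' }
Conflict for X: X → d id and X → X B n
  Overlap: { 'd' }
Conflict for X: X → X B n and X → n n d
  Overlap: { 'n' }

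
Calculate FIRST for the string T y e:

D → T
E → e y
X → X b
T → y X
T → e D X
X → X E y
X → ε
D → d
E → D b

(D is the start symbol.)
{ 'e', 'y' }

FIRST sets of the non-terminals involved (from the grammar, by fixed-point iteration):
  FIRST(T) = { 'e', 'y' }

To compute FIRST(T y e), process the symbols left to right:
Symbol T is a non-terminal. Add FIRST(T) \ {ε} = { 'e', 'y' }
T is not nullable (ε ∉ FIRST(T)), so stop here.
FIRST(T y e) = { 'e', 'y' }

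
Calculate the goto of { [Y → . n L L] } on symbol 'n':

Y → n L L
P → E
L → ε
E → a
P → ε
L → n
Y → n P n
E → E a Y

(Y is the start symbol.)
{ [L → . n], [L → .], [Y → n . L L] }

GOTO(I, 'n') = CLOSURE({ [A → αX.β] : [A → α.Xβ] ∈ I, X = 'n' })

Items with dot before 'n', with the dot advanced:
  [Y → . n L L] → [Y → n . L L]
Closure of the advanced items:
  [Y → n . L L] has the dot before L: add [L → .], [L → . n]

GOTO = { [L → . n], [L → .], [Y → n . L L] }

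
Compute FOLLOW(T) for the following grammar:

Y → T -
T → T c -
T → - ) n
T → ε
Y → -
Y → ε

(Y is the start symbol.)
{ '-', 'c' }

To compute FOLLOW(T), find every occurrence of T on a right-hand side N → α T β: add FIRST(β) \ {ε}, and if β is empty or nullable also add FOLLOW(N). Iterate to a fixed point.

In Y → T -: T is followed by '-', add FIRST('-') \ {ε} = { '-' }
In T → T c -: T is followed by c '-', add FIRST(c '-') \ {ε} = { 'c' }

Taking the union: FOLLOW(T) = { '-', 'c' }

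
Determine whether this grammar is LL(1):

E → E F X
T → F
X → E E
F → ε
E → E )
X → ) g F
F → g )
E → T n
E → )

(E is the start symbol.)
A grammar is LL(1) if for each non-terminal N with multiple productions, the predict sets of those productions are pairwise disjoint, where PREDICT(N → α) = (FIRST(α) \ {ε}) ∪ (FOLLOW(N) if α ⇒* ε).

Relevant sets:
  FIRST(E) = { ')', 'g', 'n' }
  FIRST(T) = { 'g', ε }
  FOLLOW(F) = { $, ')', 'g', 'n' }

For E:
  PREDICT(E → E F X) = { ')', 'g', 'n' }
  PREDICT(E → E ')') = { ')', 'g', 'n' }
  PREDICT(E → T n) = { 'g', 'n' }
  PREDICT(E → ')') = { ')' }
For X:
  PREDICT(X → E E) = { ')', 'g', 'n' }
  PREDICT(X → ')' g F) = { ')' }
For F:
  PREDICT(F → ε) = { $, ')', 'g', 'n' }
  PREDICT(F → g ')') = { 'g' }
T has a single production, so nothing to check there.

Conflict found: Predict set conflict for E: { ')', 'g', 'n' }
The grammar is NOT LL(1).

Answer: No. Predict set conflict for E: { ')', 'g', 'n' }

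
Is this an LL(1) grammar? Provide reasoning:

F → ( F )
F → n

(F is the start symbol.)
A grammar is LL(1) if for each non-terminal N with multiple productions, the predict sets of those productions are pairwise disjoint, where PREDICT(N → α) = (FIRST(α) \ {ε}) ∪ (FOLLOW(N) if α ⇒* ε).

For F:
  PREDICT(F → '(' F ')') = { '(' }
  PREDICT(F → n) = { 'n' }

All predict sets are disjoint. The grammar IS LL(1).

Answer: Yes, the grammar is LL(1).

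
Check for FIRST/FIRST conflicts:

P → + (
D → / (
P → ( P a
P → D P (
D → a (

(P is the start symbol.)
A FIRST/FIRST conflict occurs when two productions N → α and N → β for the same non-terminal have FIRST(α) ∩ FIRST(β) ≠ ∅ (with ε ∈ FIRST of a nullable right-hand side, so two nullable alternatives also conflict).

FIRST sets of the non-terminals at (or reachable through a nullable prefix from) the front of some alternative:
  FIRST(D) = { '/', 'a' }

Productions for P:
  P → + (: FIRST = { '+' }
  P → ( P a: FIRST = { '(' }
  P → D P (: FIRST = { '/', 'a' }
Productions for D:
  D → / (: FIRST = { '/' }
  D → a (: FIRST = { 'a' }

All alternatives of each non-terminal have pairwise disjoint FIRST sets.

Answer: No FIRST/FIRST conflicts.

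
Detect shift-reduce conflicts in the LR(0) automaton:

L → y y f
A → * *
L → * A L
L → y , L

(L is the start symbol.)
No shift-reduce conflicts

A shift-reduce conflict occurs when an LR(0) state has both:
  - a complete (reduce) item [A → α .] (dot at the end), and
  - a shift item [B → β . c γ] (dot before a terminal).

Augment with L' → L and build the canonical LR(0) collection (I0 = CLOSURE({[L' → . L]}), then GOTO on every symbol after a dot until no new states appear). It has 12 states:
  I0: { [L → . * A L], [L → . y , L], [L → . y y f], [L' → . L] }  — shift
  I1: { [A → . * *], [L → * . A L] }  — shift
  I2: { [L' → L .] }  — accept
  I3: { [L → y . , L], [L → y . y f] }  — shift
  I4: { [L → . * A L], [L → . y , L], [L → . y y f], [L → y , . L] }  — shift
  I5: { [L → y y . f] }  — shift
  I6: { [L → y y f .] }  — reduce
  I7: { [L → y , L .] }  — reduce
  I8: { [A → * . *] }  — shift
  I9: { [L → * A . L], [L → . * A L], [L → . y , L], [L → . y y f] }  — shift
  I10: { [L → * A L .] }  — reduce
  I11: { [A → * * .] }  — reduce

No state contains both a complete item and a shift item.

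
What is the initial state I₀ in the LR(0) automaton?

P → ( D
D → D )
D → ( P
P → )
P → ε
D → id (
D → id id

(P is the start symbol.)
{ [P → . ( D], [P → . )], [P → .], [P' → . P] }

First, augment the grammar with P' → P
I₀ = CLOSURE({ [P' → . P] }):
  [P' → . P] has the dot before P: add [P → . ( D], [P → . )], [P → .]
No further items can be added.

I₀ = { [P → . ( D], [P → . )], [P → .], [P' → . P] }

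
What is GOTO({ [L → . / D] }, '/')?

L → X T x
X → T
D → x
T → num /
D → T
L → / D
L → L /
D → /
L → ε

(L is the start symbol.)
{ [D → . /], [D → . T], [D → . x], [L → / . D], [T → . num /] }

GOTO(I, '/') = CLOSURE({ [A → αX.β] : [A → α.Xβ] ∈ I, X = '/' })

Items with dot before '/', with the dot advanced:
  [L → . / D] → [L → / . D]
Closure of the advanced items:
  [L → / . D] has the dot before D: add [D → . x], [D → . T], [D → . /]
  [D → . T] has the dot before T: add [T → . num /]

GOTO = { [D → . /], [D → . T], [D → . x], [L → / . D], [T → . num /] }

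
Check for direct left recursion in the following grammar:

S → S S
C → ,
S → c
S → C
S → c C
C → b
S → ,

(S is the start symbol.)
Direct left recursion occurs when N → N α for some non-terminal N (the right-hand side begins with the left-hand side itself).

S → S S: LEFT RECURSIVE (starts with S)
C → ,: starts with ','
S → c: starts with c
S → C: starts with C
S → c C: starts with c
C → b: starts with b
S → ,: starts with ','

The grammar has direct left recursion on: S.

Answer: Yes, S is left-recursive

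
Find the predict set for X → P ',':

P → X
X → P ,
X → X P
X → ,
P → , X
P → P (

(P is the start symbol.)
PREDICT(X → P ',') = (FIRST(RHS) \ {ε}) ∪ (FOLLOW(X) if ε ∈ FIRST(RHS), i.e. RHS ⇒* ε)
FIRST(P) = { ',' }
FIRST(P ',') = { ',' }
ε ∉ FIRST(P ','), so FOLLOW(X) is not added.
PREDICT(X → P ',') = { ',' }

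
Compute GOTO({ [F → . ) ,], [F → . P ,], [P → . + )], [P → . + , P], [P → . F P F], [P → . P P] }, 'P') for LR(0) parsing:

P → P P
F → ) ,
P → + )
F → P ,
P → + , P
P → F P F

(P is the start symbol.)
GOTO(I, 'P') = CLOSURE({ [A → αX.β] : [A → α.Xβ] ∈ I, X = 'P' })

Items with dot before 'P', with the dot advanced:
  [F → . P ,] → [F → P . ,]
  [P → . P P] → [P → P . P]
Closure of the advanced items:
  [P → P . P] has the dot before P: add [P → . P P], [P → . + )], [P → . + , P], [P → . F P F]
  [P → . F P F] has the dot before F: add [F → . ) ,], [F → . P ,]

GOTO = { [F → . ) ,], [F → . P ,], [F → P . ,], [P → . + )], [P → . + , P], [P → . F P F], [P → . P P], [P → P . P] }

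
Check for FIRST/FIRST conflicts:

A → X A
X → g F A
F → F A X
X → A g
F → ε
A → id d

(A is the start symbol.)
A FIRST/FIRST conflict occurs when two productions N → α and N → β for the same non-terminal have FIRST(α) ∩ FIRST(β) ≠ ∅ (with ε ∈ FIRST of a nullable right-hand side, so two nullable alternatives also conflict).

FIRST sets of the non-terminals at (or reachable through a nullable prefix from) the front of some alternative:
  FIRST(X) = { 'g', 'id' }
  FIRST(A) = { 'g', 'id' }
  FIRST(F) = { 'g', 'id', ε }

Productions for A:
  A → X A: FIRST = { 'g', 'id' }
  A → id d: FIRST = { 'id' }
Productions for X:
  X → g F A: FIRST = { 'g' }
  X → A g: FIRST = { 'g', 'id' }
Productions for F:
  F → F A X: FIRST = { 'g', 'id' }
  F → ε: FIRST = { ε }

Conflict for A: A → X A and A → id d
  Overlap: { 'id' }
Conflict for X: X → g F A and X → A g
  Overlap: { 'g' }

Answer: Yes. A → X A / A → id d on { 'id' }; X → g F A / X → A g on { 'g' }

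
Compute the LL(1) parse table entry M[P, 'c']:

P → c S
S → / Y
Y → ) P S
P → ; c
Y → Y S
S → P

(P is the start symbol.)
To find M[P, 'c'], we find productions for P where 'c' is in the predict set (PREDICT(N → α) = (FIRST(α) \ {ε}) ∪ (FOLLOW(N) if α ⇒* ε)).

P → c S: PREDICT = { 'c' }
  'c' is in predict set, so this production goes in M[P, 'c']
P → ; c: PREDICT = { ';' }

M[P, 'c'] = P → c S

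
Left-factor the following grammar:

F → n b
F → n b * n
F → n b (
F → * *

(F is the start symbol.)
Left-factoring transforms A → αβ₁ | αβ₂ into A → αA' and A' → β₁ | β₂
(α is the longest common prefix among the alternatives). Repeat until
no nonterminal has two alternatives with a common prefix.

Round 1: F has alternatives sharing prefix 'n b'. Introduce F': F → n b F'
  Add: F' → ε
  Add: F' → * n
  Add: F' → (

No remaining common prefixes — done.

Resulting grammar:
F → n b F'
F' → ε
F' → * n
F' → (
F → * *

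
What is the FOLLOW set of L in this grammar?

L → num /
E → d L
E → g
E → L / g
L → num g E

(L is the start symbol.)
{ $, '/' }

L is the start symbol, so $ ∈ FOLLOW(L).
In E → d L: L is at the end, add FOLLOW(E)
In E → L / g: L is followed by '/' g, add FIRST('/' g) \ {ε} = { '/' }

The FOLLOW sets referred to above (computed the same way, to a fixed point):
  FOLLOW(E) = { $, '/' }

Taking the union: FOLLOW(L) = { $, '/' }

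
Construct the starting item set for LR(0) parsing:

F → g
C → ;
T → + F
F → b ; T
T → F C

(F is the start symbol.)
{ [F → . b ; T], [F → . g], [F' → . F] }

First, augment the grammar with F' → F
I₀ = CLOSURE({ [F' → . F] }):
  [F' → . F] has the dot before F: add [F → . g], [F → . b ; T]
No further items can be added.

I₀ = { [F → . b ; T], [F → . g], [F' → . F] }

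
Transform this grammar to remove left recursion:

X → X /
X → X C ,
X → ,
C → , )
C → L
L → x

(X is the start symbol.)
X is directly left-recursive. The standard transformation for
  A → A α₁ | ... | A α_m | β₁ | ... | β_n
is
  A  → β₁ A' | ... | β_n A'
  A' → α₁ A' | ... | α_m A' | ε

X → , becomes X → , X'
X → X / becomes X' → / X'
X → X C , becomes X' → C , X'
Add X' → ε

Productions for other non-terminals are unchanged:
  C → , )
  C → L
  L → x

Resulting grammar:
X → , X'
X' → / X'
X' → C , X'
X' → ε
C → , )
C → L
L → x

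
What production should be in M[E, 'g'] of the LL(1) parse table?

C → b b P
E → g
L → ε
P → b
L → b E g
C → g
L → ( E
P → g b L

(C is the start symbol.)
E → g

To find M[E, 'g'], we find productions for E where 'g' is in the predict set (PREDICT(N → α) = (FIRST(α) \ {ε}) ∪ (FOLLOW(N) if α ⇒* ε)).

E → g: PREDICT = { 'g' }
  'g' is in predict set, so this production goes in M[E, 'g']

M[E, 'g'] = E → g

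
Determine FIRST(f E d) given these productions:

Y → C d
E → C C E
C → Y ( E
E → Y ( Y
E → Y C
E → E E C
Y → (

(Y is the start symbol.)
{ 'f' }

To compute FIRST(f E d), process the symbols left to right:
Symbol f is a terminal. Add 'f' and stop.
FIRST(f E d) = { 'f' }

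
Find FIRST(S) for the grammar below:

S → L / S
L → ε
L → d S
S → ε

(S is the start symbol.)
To compute FIRST(S), examine every production with S on the left-hand side, reading each right-hand side left to right until a non-nullable symbol is reached.

FIRST sets of the other non-terminals involved (by the same procedure, iterated to a fixed point):
  FIRST(L) = { 'd', ε }

From S → L / S:
  - L is a non-terminal: add FIRST(L) \ {ε} = { 'd' }
    L is nullable, so continue to the next symbol
  - '/' is a terminal: add '/' and stop
From S → ε:
  - ε-production, so ε ∈ FIRST(S)

Collecting: FIRST(S) = { '/', 'd', ε }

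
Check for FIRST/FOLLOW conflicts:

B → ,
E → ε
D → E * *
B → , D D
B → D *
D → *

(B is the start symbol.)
No FIRST/FOLLOW conflicts.

A FIRST/FOLLOW conflict occurs when a non-terminal N has a nullable alternative N → β (β ⇒* ε) and another alternative N → α with FIRST(α) ∩ FOLLOW(N) ≠ ∅: on such a lookahead the parser cannot decide between expanding α and letting N vanish via β.

Nullable non-terminals: E.
E has a nullable alternative but only one production, so nothing to check.

B, D have no nullable alternative, so no FIRST/FOLLOW check is needed there.

No FIRST/FOLLOW conflicts found.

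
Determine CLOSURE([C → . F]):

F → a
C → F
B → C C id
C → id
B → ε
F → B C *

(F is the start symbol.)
{ [B → . C C id], [B → .], [C → . F], [C → . id], [F → . B C *], [F → . a] }

Start with: [C → . F]
  [C → . F] has the dot before F: add [F → . a], [F → . B C *]
  [F → . B C *] has the dot before B: add [B → . C C id], [B → .]
  [B → . C C id] has the dot before C: add [C → . id]
No further items can be added.

CLOSURE = { [B → . C C id], [B → .], [C → . F], [C → . id], [F → . B C *], [F → . a] }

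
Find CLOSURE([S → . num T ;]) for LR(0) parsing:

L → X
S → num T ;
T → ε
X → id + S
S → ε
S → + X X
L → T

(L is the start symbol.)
{ [S → . num T ;] }

Start with: [S → . num T ;]
The dot precedes the terminal num, so nothing is added.

CLOSURE = { [S → . num T ;] }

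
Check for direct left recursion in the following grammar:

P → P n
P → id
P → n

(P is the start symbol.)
Yes, P is left-recursive

Direct left recursion occurs when N → N α for some non-terminal N (the right-hand side begins with the left-hand side itself).

P → P n: LEFT RECURSIVE (starts with P)
P → id: starts with id
P → n: starts with n

The grammar has direct left recursion on: P.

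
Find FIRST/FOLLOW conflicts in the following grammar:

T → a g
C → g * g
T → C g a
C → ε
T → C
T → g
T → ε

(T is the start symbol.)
Yes. C → g '*' g with FOLLOW(C) on { 'g' }

Nullable non-terminals: C, T.
FIRST sets used below: FIRST(C) = { 'g', ε }

C: nullable alternative(s) C → ε; FOLLOW(C) = { $, 'g' }
  C → g * g: FIRST \ {ε} = { 'g' } — overlaps FOLLOW(C) on { 'g' }: CONFLICT
  C → ε: FIRST \ {ε} = { } — this is the only nullable alternative, skip

T: nullable alternative(s) T → C, T → ε; FOLLOW(T) = { $ }
  T → a g: FIRST \ {ε} = { 'a' } — disjoint from FOLLOW(T)
  T → C g a: FIRST \ {ε} = { 'g' } — disjoint from FOLLOW(T)
  T → C: FIRST \ {ε} = { 'g' } — disjoint from FOLLOW(T)
  T → g: FIRST \ {ε} = { 'g' } — disjoint from FOLLOW(T)
  T → ε: FIRST \ {ε} = { } — disjoint from FOLLOW(T)

So the grammar has 1 FIRST/FOLLOW conflict (marked CONFLICT above).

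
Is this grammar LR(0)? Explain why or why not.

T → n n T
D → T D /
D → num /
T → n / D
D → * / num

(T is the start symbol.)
A grammar is LR(0) if no state in the canonical LR(0) collection has:
  - both a shift item (dot before a terminal) and a complete item (shift-reduce conflict), or
  - two or more complete items (reduce-reduce conflict; the accept item [T' → T .] counts as a complete item here).

Augment with T' → T and build the canonical LR(0) collection (I0 = CLOSURE({[T' → . T]}), then GOTO on every symbol after a dot until no new states appear). It has 15 states:
  I0: { [T → . n / D], [T → . n n T], [T' → . T] }  — shift
  I1: { [T' → T .] }  — accept
  I2: { [T → n . / D], [T → n . n T] }  — shift
  I3: { [D → . * / num], [D → . T D /], [D → . num /], [T → . n / D], [T → . n n T], [T → n / . D] }  — shift
  I4: { [T → . n / D], [T → . n n T], [T → n n . T] }  — shift
  I5: { [T → n n T .] }  — reduce
  I6: { [D → * . / num] }  — shift
  I7: { [T → n / D .] }  — reduce
  I8: { [D → . * / num], [D → . T D /], [D → . num /], [D → T . D /], [T → . n / D], [T → . n n T] }  — shift
  I9: { [D → num . /] }  — shift
  I10: { [D → num / .] }  — reduce
  I11: { [D → T D . /] }  — shift
  I12: { [D → T D / .] }  — reduce
  I13: { [D → * / . num] }  — shift
  I14: { [D → * / num .] }  — reduce

Every state is either a pure shift/goto state or contains exactly one complete item and nothing to shift — no conflicts. The grammar is LR(0).

Answer: Yes, the grammar is LR(0)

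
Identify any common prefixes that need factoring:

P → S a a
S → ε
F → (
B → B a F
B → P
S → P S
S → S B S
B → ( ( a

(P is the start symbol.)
No, left-factoring is not needed

Left-factoring is needed when two productions for the same non-terminal
share a common prefix on the right-hand side.

Productions for S:
  S → ε
  S → P S
  S → S B S
Productions for B:
  B → B a F
  B → P
  B → ( ( a

No common prefixes found.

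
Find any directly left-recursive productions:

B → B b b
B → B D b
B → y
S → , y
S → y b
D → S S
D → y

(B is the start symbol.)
Yes, B is left-recursive

B → B b b: LEFT RECURSIVE (starts with B)
B → B D b: LEFT RECURSIVE (starts with B)
B → y: starts with y
S → , y: starts with ','
S → y b: starts with y
D → S S: starts with S
D → y: starts with y

The grammar has direct left recursion on: B.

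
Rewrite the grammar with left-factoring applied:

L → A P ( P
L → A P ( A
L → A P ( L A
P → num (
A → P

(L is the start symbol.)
Left-factoring transforms A → αβ₁ | αβ₂ into A → αA' and A' → β₁ | β₂
(α is the longest common prefix among the alternatives). Repeat until
no nonterminal has two alternatives with a common prefix.

Round 1: L has alternatives sharing prefix 'A P ('. Introduce L': L → A P ( L'
  Add: L' → P
  Add: L' → A
  Add: L' → L A

No remaining common prefixes — done.

Resulting grammar:
L → A P ( L'
L' → P
L' → A
L' → L A
P → num (
A → P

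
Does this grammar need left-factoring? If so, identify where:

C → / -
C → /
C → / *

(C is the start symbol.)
Left-factoring is needed when two productions for the same non-terminal
share a common prefix on the right-hand side.

Productions for C:
  C → / -
  C → /
  C → / *

Found common prefix '/' in productions for C

Answer: Yes, C has productions with common prefix '/'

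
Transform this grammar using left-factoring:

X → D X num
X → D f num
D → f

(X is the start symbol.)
X → D X'
X' → X num
X' → f num
D → f

Left-factoring transforms A → αβ₁ | αβ₂ into A → αA' and A' → β₁ | β₂
(α is the longest common prefix among the alternatives). Repeat until
no nonterminal has two alternatives with a common prefix.

Round 1: X has alternatives sharing prefix 'D'. Introduce X': X → D X'
  Add: X' → X num
  Add: X' → f num

No remaining common prefixes — done.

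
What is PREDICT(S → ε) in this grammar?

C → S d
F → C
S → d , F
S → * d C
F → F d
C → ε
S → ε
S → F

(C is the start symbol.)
PREDICT(S → ε) = (FIRST(RHS) \ {ε}) ∪ (FOLLOW(S) if ε ∈ FIRST(RHS), i.e. RHS ⇒* ε)
The right-hand side is ε (FIRST(ε) = { ε }), so the predict set is FOLLOW(S) = { 'd' }
PREDICT(S → ε) = { 'd' }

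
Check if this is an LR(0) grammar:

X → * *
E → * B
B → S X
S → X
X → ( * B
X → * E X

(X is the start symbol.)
A grammar is LR(0) if no state in the canonical LR(0) collection has:
  - both a shift item (dot before a terminal) and a complete item (shift-reduce conflict), or
  - two or more complete items (reduce-reduce conflict; the accept item [X' → X .] counts as a complete item here).

Augment with X' → X and build the canonical LR(0) collection (I0 = CLOSURE({[X' → . X]}), then GOTO on every symbol after a dot until no new states appear). It has 13 states:
  I0: { [X → . ( * B], [X → . * *], [X → . * E X], [X' → . X] }  — shift
  I1: { [X → ( . * B] }  — shift
  I2: { [E → . * B], [X → * . *], [X → * . E X] }  — shift
  I3: { [X' → X .] }  — accept
  I4: { [B → . S X], [E → * . B], [S → . X], [X → * * .], [X → . ( * B], [X → . * *], [X → . * E X] }  — shift, reduce
  I5: { [X → * E . X], [X → . ( * B], [X → . * *], [X → . * E X] }  — shift
  I6: { [X → * E X .] }  — reduce
  I7: { [E → * B .] }  — reduce
  I8: { [B → S . X], [X → . ( * B], [X → . * *], [X → . * E X] }  — shift
  I9: { [S → X .] }  — reduce
  I10: { [B → S X .] }  — reduce
  I11: { [B → . S X], [S → . X], [X → ( * . B], [X → . ( * B], [X → . * *], [X → . * E X] }  — shift
  I12: { [X → ( * B .] }  — reduce

Conflict in state I4:
  Shift-reduce conflict between [X → * * .] and [X → . ( * B]
So the grammar is NOT LR(0).

Answer: No. Shift-reduce conflict between [X → * * .] and [X → . ( * B]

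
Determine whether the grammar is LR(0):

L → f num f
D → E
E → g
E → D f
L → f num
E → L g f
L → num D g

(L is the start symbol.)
No. Shift-reduce conflict between [L → f num .] and [L → f num . f]

A grammar is LR(0) if no state in the canonical LR(0) collection has:
  - both a shift item (dot before a terminal) and a complete item (shift-reduce conflict), or
  - two or more complete items (reduce-reduce conflict; the accept item [L' → L .] counts as a complete item here).

Augment with L' → L and build the canonical LR(0) collection (I0 = CLOSURE({[L' → . L]}), then GOTO on every symbol after a dot until no new states appear). It has 14 states:
  I0: { [L → . f num f], [L → . f num], [L → . num D g], [L' → . L] }  — shift
  I1: { [L' → L .] }  — accept
  I2: { [L → f . num f], [L → f . num] }  — shift
  I3: { [D → . E], [E → . D f], [E → . L g f], [E → . g], [L → . f num f], [L → . f num], [L → . num D g], [L → num . D g] }  — shift
  I4: { [E → D . f], [L → num D . g] }  — shift
  I5: { [D → E .] }  — reduce
  I6: { [E → L . g f] }  — shift
  I7: { [E → g .] }  — reduce
  I8: { [E → L g . f] }  — shift
  I9: { [E → L g f .] }  — reduce
  I10: { [E → D f .] }  — reduce
  I11: { [L → num D g .] }  — reduce
  I12: { [L → f num . f], [L → f num .] }  — shift, reduce
  I13: { [L → f num f .] }  — reduce

Conflict in state I12:
  Shift-reduce conflict between [L → f num .] and [L → f num . f]
So the grammar is NOT LR(0).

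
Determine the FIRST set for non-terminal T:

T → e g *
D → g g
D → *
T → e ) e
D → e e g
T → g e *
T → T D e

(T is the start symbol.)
{ 'e', 'g' }

From T → e g *:
  - e is a terminal: add 'e' and stop
From T → e ) e:
  - e is a terminal: add 'e' and stop
From T → g e *:
  - g is a terminal: add 'g' and stop
From T → T D e:
  - T is the symbol being defined: contributes nothing new
    T is not nullable, so stop

Collecting: FIRST(T) = { 'e', 'g' }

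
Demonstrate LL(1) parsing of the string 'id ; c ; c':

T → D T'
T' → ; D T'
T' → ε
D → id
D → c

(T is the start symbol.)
Stack is shown with the top on the left.

Stack     Input         Action
------------------------------
T $       id ; c ; c $  output T → D T'
D T' $    id ; c ; c $  output D → id
id T' $   id ; c ; c $  match 'id'
T' $      ; c ; c $     output T' → ; D T'
; D T' $  ; c ; c $     match ';'
D T' $    c ; c $       output D → c
c T' $    c ; c $       match 'c'
T' $      ; c $         output T' → ; D T'
; D T' $  ; c $         match ';'
D T' $    c $           output D → c
c T' $    c $           match 'c'
T' $      $             output T' → ε
$         $             accept

The string is accepted.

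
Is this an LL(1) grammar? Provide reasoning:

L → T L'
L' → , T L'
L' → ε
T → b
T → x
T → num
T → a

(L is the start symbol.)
A grammar is LL(1) if for each non-terminal N with multiple productions, the predict sets of those productions are pairwise disjoint, where PREDICT(N → α) = (FIRST(α) \ {ε}) ∪ (FOLLOW(N) if α ⇒* ε).

Relevant sets:
  FOLLOW(L') = { $ }

For L':
  PREDICT(L' → ',' T L') = { ',' }
  PREDICT(L' → ε) = { $ }
For T:
  PREDICT(T → b) = { 'b' }
  PREDICT(T → x) = { 'x' }
  PREDICT(T → num) = { 'num' }
  PREDICT(T → a) = { 'a' }
L has a single production, so nothing to check there.

All predict sets are disjoint. The grammar IS LL(1).

Answer: Yes, the grammar is LL(1).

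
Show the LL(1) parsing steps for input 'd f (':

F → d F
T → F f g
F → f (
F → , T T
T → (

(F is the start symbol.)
Stack is shown with the top on the left.

Stack  Input    Action
----------------------
F $    d f ( $  output F → d F
d F $  d f ( $  match 'd'
F $    f ( $    output F → f (
f ( $  f ( $    match 'f'
( $    ( $      match '('
$      $        accept

The string is accepted.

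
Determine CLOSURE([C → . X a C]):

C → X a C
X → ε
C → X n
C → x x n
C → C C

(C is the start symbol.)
{ [C → . X a C], [X → .] }

To compute CLOSURE, for each item [A → α.Bβ] where B is a non-terminal, add [B → .γ] for all productions B → γ; repeat for the newly added items until nothing changes.

Start with: [C → . X a C]
  [C → . X a C] has the dot before X: add [X → .]
No further items can be added.

CLOSURE = { [C → . X a C], [X → .] }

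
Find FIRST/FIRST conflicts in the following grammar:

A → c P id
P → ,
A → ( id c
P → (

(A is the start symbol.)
No FIRST/FIRST conflicts.

Productions for A:
  A → c P id: FIRST = { 'c' }
  A → ( id c: FIRST = { '(' }
Productions for P:
  P → ,: FIRST = { ',' }
  P → (: FIRST = { '(' }

All alternatives of each non-terminal have pairwise disjoint FIRST sets.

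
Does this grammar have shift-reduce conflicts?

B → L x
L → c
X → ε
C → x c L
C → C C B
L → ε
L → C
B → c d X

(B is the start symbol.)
A shift-reduce conflict occurs when an LR(0) state has both:
  - a complete (reduce) item [A → α .] (dot at the end), and
  - a shift item [B → β . c γ] (dot before a terminal).

Augment with B' → B and build the canonical LR(0) collection (I0 = CLOSURE({[B' → . B]}), then GOTO on every symbol after a dot until no new states appear). It has 15 states:
  I0: { [B → . L x], [B → . c d X], [B' → . B], [C → . C C B], [C → . x c L], [L → . C], [L → . c], [L → .] }  — shift, reduce
  I1: { [B' → B .] }  — accept
  I2: { [C → . C C B], [C → . x c L], [C → C . C B], [L → C .] }  — shift, reduce
  I3: { [B → L . x] }  — shift
  I4: { [B → c . d X], [L → c .] }  — shift, reduce
  I5: { [C → x . c L] }  — shift
  I6: { [C → . C C B], [C → . x c L], [C → x c . L], [L → . C], [L → . c], [L → .] }  — shift, reduce
  I7: { [C → x c L .] }  — reduce
  I8: { [L → c .] }  — reduce
  I9: { [B → c d . X], [X → .] }  — reduce
  I10: { [B → c d X .] }  — reduce
  I11: { [B → L x .] }  — reduce
  I12: { [B → . L x], [B → . c d X], [C → . C C B], [C → . x c L], [C → C . C B], [C → C C . B], [L → . C], [L → . c], [L → .] }  — shift, reduce
  I13: { [C → C C B .] }  — reduce
  I14: { [B → . L x], [B → . c d X], [C → . C C B], [C → . x c L], [C → C . C B], [C → C C . B], [L → . C], [L → . c], [L → .], [L → C .] }  — shift, 2 reduces

I0 contains reduce item [L → .] and shift items [B → . c d X], [C → . x c L], [L → . c] — shift-reduce conflict.
I2 contains reduce item [L → C .] and shift item [C → . x c L] — shift-reduce conflict.
I4 contains reduce item [L → c .] and shift item [B → c . d X] — shift-reduce conflict.
I6 contains reduce item [L → .] and shift items [C → . x c L], [L → . c] — shift-reduce conflict.
I12 contains reduce item [L → .] and shift items [B → . c d X], [C → . x c L], [L → . c] — shift-reduce conflict.
I14 contains reduce items [L → .], [L → C .] and shift items [B → . c d X], [C → . x c L], [L → . c] — shift-reduce conflict.

Answer: Yes — I0: [L → .] vs [B → . c d X]; I2: [L → C .] vs [C → . x c L]; I4: [L → c .] vs [B → c . d X]; I6: [L → .] vs [C → . x c L]; I12: [L → .] vs [B → . c d X]; I14: [L → .] vs [B → . c d X]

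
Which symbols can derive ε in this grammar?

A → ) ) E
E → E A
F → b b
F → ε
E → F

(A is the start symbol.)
A non-terminal is nullable if it can derive ε (the empty string): either it has an ε-production, or it has a production whose right-hand side consists entirely of nullable non-terminals.

ε-productions: F → ε
So F is immediately nullable.
E → F: every symbol on the right is nullable, so E is nullable too.
No further non-terminal can be added: every production for the remaining non-terminals contains a terminal or a non-nullable non-terminal.
Nullable = { 'E', 'F' }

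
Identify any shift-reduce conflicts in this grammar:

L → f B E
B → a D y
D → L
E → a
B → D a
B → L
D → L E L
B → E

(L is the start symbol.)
Augment with L' → L and build the canonical LR(0) collection (I0 = CLOSURE({[L' → . L]}), then GOTO on every symbol after a dot until no new states appear). It has 16 states:
  I0: { [L → . f B E], [L' → . L] }  — shift
  I1: { [L' → L .] }  — accept
  I2: { [B → . D a], [B → . E], [B → . L], [B → . a D y], [D → . L E L], [D → . L], [E → . a], [L → . f B E], [L → f . B E] }  — shift
  I3: { [E → . a], [L → f B . E] }  — shift
  I4: { [B → D . a] }  — shift
  I5: { [B → E .] }  — reduce
  I6: { [B → L .], [D → L . E L], [D → L .], [E → . a] }  — shift, 2 reduces
  I7: { [B → a . D y], [D → . L E L], [D → . L], [E → a .], [L → . f B E] }  — shift, reduce
  I8: { [B → a D . y] }  — shift
  I9: { [D → L . E L], [D → L .], [E → . a] }  — shift, reduce
  I10: { [D → L E . L], [L → . f B E] }  — shift
  I11: { [E → a .] }  — reduce
  I12: { [D → L E L .] }  — reduce
  I13: { [B → a D y .] }  — reduce
  I14: { [B → D a .] }  — reduce
  I15: { [L → f B E .] }  — reduce

I6 contains reduce items [B → L .], [D → L .] and shift item [E → . a] — shift-reduce conflict.
I7 contains reduce item [E → a .] and shift item [L → . f B E] — shift-reduce conflict.
I9 contains reduce item [D → L .] and shift item [E → . a] — shift-reduce conflict.

Answer: Yes — I6: [B → L .] vs [E → . a]; I7: [E → a .] vs [L → . f B E]; I9: [D → L .] vs [E → . a]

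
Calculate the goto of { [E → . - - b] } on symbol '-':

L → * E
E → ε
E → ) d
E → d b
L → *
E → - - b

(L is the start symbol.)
{ [E → - . - b] }

GOTO(I, '-') = CLOSURE({ [A → αX.β] : [A → α.Xβ] ∈ I, X = '-' })

Items with dot before '-', with the dot advanced:
  [E → . - - b] → [E → - . - b]
Closure adds nothing (no advanced item has the dot before a non-terminal).

GOTO = { [E → - . - b] }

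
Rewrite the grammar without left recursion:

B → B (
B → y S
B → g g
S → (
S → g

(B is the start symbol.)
B is directly left-recursive. The standard transformation for
  A → A α₁ | ... | A α_m | β₁ | ... | β_n
is
  A  → β₁ A' | ... | β_n A'
  A' → α₁ A' | ... | α_m A' | ε

B → y S becomes B → y S B'
B → g g becomes B → g g B'
B → B ( becomes B' → ( B'
Add B' → ε

Productions for other non-terminals are unchanged:
  S → (
  S → g

Resulting grammar:
B → y S B'
B → g g B'
B' → ( B'
B' → ε
S → (
S → g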